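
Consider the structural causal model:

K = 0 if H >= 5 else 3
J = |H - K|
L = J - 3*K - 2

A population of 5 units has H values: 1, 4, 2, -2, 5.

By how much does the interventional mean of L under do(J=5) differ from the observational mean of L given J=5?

Under do(J=5), J's equation is replaced by J=5 for every unit. Per-unit L: -6, -6, -6, -6, 3. Mean = -4.2.
Conditioning on J=5 selects the 2 unit(s) with H ∈ {-2, 5}. Their L values: -6, 3. Mean = -1.5.
Difference = -4.2 − (-1.5) = -2.7.

-2.7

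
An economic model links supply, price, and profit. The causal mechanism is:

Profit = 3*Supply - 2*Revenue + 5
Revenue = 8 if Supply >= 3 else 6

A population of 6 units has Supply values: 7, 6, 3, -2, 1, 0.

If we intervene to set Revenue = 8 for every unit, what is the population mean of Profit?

-3.5

Every unit gets Revenue=8 under the intervention. Profit values become 10, 7, -2, -17, -8, -11; E[Profit|do(Revenue=8)] = -3.5.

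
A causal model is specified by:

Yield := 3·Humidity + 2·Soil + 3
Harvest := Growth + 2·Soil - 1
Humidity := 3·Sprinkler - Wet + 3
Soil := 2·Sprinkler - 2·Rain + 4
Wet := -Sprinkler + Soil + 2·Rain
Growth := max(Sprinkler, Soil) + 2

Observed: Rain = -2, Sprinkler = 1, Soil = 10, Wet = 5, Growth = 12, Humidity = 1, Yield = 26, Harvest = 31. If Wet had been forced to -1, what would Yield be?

44

The intervention breaks the incoming arrows to Wet: Wet := -Sprinkler + Soil + 2·Rain no longer applies, and Wet = -1.
Soil = 2·Sprinkler - 2·Rain + 4  [with Sprinkler=1, Rain=-2]  = 10
Humidity = 3·Sprinkler - Wet + 3  [with Sprinkler=1, Wet=-1]  = 7
Yield = 3·Humidity + 2·Soil + 3  [with Humidity=7, Soil=10]  = 44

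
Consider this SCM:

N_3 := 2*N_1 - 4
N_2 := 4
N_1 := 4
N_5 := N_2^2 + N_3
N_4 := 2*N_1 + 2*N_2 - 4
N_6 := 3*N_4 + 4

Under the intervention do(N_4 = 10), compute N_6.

34

Under do(N_4=10), the mechanism N_4 := 2*N_1 + 2*N_2 - 4 is discarded; N_4 is fixed at 10.
N_6 = 3*N_4 + 4  [with N_4=10]  = 34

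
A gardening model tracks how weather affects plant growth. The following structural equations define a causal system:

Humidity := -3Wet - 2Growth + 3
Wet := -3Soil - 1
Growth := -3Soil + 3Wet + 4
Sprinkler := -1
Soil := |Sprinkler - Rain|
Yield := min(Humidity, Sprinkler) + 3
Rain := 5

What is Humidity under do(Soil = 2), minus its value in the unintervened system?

-132

The intervention breaks the incoming arrows to Soil: Soil := |Sprinkler - Rain| no longer applies, and Soil = 2.
Wet = -3Soil - 1  [with Soil=2]  = -7
Growth = -3Soil + 3Wet + 4  [with Soil=2, Wet=-7]  = -23
Humidity = -3Wet - 2Growth + 3  [with Wet=-7, Growth=-23]  = 70
Without intervention: Soil = |Sprinkler - Rain|  [with Sprinkler=-1, Rain=5]  = 6; Wet = -3Soil - 1  [with Soil=6]  = -19; Growth = -3Soil + 3Wet + 4  [with Soil=6, Wet=-19]  = -71; Humidity = -3Wet - 2Growth + 3  [with Wet=-19, Growth=-71]  = 202.
Change = 70 − 202 = -132.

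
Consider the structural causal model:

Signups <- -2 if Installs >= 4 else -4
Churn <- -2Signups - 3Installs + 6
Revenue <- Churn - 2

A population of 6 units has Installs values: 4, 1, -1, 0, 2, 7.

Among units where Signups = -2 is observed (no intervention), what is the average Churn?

-6.5

E[Churn|Signups=-2] averages over only the 2 units with Signups=-2 (Installs = 4, 7): Churn = -2, -11, mean -6.5.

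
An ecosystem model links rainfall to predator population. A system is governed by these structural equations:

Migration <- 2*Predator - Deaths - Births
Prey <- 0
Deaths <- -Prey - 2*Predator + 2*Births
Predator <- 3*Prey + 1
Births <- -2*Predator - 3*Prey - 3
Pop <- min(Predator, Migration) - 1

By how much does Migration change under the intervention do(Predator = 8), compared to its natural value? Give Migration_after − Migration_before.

do(Predator=8) replaces the equation Predator <- 3*Prey + 1 with the constant Predator = 8.
Births = -2*Predator - 3*Prey - 3  [with Predator=8, Prey=0]  = -19
Deaths = -Prey - 2*Predator + 2*Births  [with Prey=0, Predator=8, Births=-19]  = -54
Migration = 2*Predator - Deaths - Births  [with Predator=8, Deaths=-54, Births=-19]  = 89
Without intervention: Predator = 3*Prey + 1  [with Prey=0]  = 1; Births = -2*Predator - 3*Prey - 3  [with Predator=1, Prey=0]  = -5; Deaths = -Prey - 2*Predator + 2*Births  [with Prey=0, Predator=1, Births=-5]  = -12; Migration = 2*Predator - Deaths - Births  [with Predator=1, Deaths=-12, Births=-5]  = 19.
Change = 89 − 19 = 70.

70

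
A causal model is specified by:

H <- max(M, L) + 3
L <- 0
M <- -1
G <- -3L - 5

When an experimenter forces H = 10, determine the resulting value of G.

Under do(H=10), the mechanism H <- max(M, L) + 3 is discarded; H is fixed at 10.
Since G is not a descendant of the intervened variable, it is unaffected.
G = -3L - 5  [with L=0]  = -5

-5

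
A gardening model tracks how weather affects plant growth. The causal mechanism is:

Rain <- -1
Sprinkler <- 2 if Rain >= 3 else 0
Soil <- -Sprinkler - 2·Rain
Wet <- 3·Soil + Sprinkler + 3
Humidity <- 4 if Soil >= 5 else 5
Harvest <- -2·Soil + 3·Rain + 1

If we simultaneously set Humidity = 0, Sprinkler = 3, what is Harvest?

0

The joint intervention fixes Humidity = 0, Sprinkler = 3, removing each variable's own equation.
Soil = -Sprinkler - 2·Rain  [with Sprinkler=3, Rain=-1]  = -1
Harvest = -2·Soil + 3·Rain + 1  [with Soil=-1, Rain=-1]  = 0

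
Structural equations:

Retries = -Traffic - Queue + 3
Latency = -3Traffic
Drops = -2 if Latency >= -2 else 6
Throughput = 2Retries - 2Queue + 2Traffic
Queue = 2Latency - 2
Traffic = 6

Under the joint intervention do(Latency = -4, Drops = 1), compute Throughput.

46

The joint intervention fixes Latency = -4, Drops = 1, removing each variable's own equation.
Queue = 2Latency - 2  [with Latency=-4]  = -10
Retries = -Traffic - Queue + 3  [with Traffic=6, Queue=-10]  = 7
Throughput = 2Retries - 2Queue + 2Traffic  [with Retries=7, Queue=-10, Traffic=6]  = 46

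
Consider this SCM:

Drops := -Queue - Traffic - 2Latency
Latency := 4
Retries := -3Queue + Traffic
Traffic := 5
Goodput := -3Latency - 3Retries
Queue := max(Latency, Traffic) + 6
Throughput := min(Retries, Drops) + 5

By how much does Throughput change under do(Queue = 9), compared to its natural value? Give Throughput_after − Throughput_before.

The intervention breaks the incoming arrows to Queue: Queue := max(Latency, Traffic) + 6 no longer applies, and Queue = 9.
Drops = -Queue - Traffic - 2Latency  [with Queue=9, Traffic=5, Latency=4]  = -22
Retries = -3Queue + Traffic  [with Queue=9, Traffic=5]  = -22
Throughput = min(Retries, Drops) + 5  [with Retries=-22, Drops=-22]  = -17
Without intervention: Queue = max(Latency, Traffic) + 6  [with Latency=4, Traffic=5]  = 11; Drops = -Queue - Traffic - 2Latency  [with Queue=11, Traffic=5, Latency=4]  = -24; Retries = -3Queue + Traffic  [with Queue=11, Traffic=5]  = -28; Throughput = min(Retries, Drops) + 5  [with Retries=-28, Drops=-24]  = -23.
Change = -17 − (-23) = 6.

6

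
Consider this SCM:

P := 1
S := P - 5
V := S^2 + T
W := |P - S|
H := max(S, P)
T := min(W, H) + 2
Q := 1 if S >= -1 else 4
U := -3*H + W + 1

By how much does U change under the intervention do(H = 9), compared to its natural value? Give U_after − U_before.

-24

do(H=9) replaces the equation H := max(S, P) with the constant H = 9.
S = P - 5  [with P=1]  = -4
W = |P - S|  [with P=1, S=-4]  = 5
U = -3*H + W + 1  [with H=9, W=5]  = -21
Without intervention: S = P - 5  [with P=1]  = -4; H = max(S, P)  [with S=-4, P=1]  = 1; W = |P - S|  [with P=1, S=-4]  = 5; U = -3*H + W + 1  [with H=1, W=5]  = 3.
Change = -21 − 3 = -24.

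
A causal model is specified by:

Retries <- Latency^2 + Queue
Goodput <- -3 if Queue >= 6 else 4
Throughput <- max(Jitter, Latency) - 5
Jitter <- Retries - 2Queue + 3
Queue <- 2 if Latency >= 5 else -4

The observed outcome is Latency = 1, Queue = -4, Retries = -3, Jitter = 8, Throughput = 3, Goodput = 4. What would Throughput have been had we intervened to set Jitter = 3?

-2

Intervening sets Jitter = 3 and removes its equation (Jitter <- Retries - 2Queue + 3).
Throughput = max(Jitter, Latency) - 5  [with Jitter=3, Latency=1]  = -2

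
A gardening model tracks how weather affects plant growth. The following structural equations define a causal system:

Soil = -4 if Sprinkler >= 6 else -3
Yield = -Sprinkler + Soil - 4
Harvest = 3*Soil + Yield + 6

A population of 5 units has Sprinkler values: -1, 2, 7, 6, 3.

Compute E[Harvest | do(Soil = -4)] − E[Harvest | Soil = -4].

3.1

The intervention sets Soil=-4 in all 5 units regardless of Sprinkler. Recomputing Harvest per unit gives -13, -16, -21, -20, -17; average -17.4.
E[Harvest|Soil=-4] averages over only the 2 units with Soil=-4 (Sprinkler = 7, 6): Harvest = -21, -20, mean -20.5.
Difference = -17.4 − (-20.5) = 3.1.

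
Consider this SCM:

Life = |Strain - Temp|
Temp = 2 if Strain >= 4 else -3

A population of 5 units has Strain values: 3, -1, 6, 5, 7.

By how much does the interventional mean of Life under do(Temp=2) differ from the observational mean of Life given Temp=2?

do(Temp=2) breaks Temp's dependence on Strain. With Temp=2 fixed, Life across the units is 1, 3, 4, 3, 5, mean 3.2.
E[Life|Temp=2] averages over only the 3 units with Temp=2 (Strain = 6, 5, 7): Life = 4, 3, 5, mean 4.
Difference = 3.2 − 4 = -0.8.

-0.8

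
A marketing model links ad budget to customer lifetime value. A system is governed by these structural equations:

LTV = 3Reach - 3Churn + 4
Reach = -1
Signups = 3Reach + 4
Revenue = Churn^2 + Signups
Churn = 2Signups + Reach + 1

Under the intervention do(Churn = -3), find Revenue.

10

The intervention breaks the incoming arrows to Churn: Churn = 2Signups + Reach + 1 no longer applies, and Churn = -3.
Signups = 3Reach + 4  [with Reach=-1]  = 1
Revenue = Churn^2 + Signups  [with Churn=-3, Signups=1]  = 10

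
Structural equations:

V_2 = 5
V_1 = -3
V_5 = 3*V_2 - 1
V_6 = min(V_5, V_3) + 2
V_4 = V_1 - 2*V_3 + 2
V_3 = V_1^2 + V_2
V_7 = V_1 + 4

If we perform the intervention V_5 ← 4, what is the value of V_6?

The intervention breaks the incoming arrows to V_5: V_5 = 3*V_2 - 1 no longer applies, and V_5 = 4.
V_3 = V_1^2 + V_2  [with V_1=-3, V_2=5]  = 14
V_6 = min(V_5, V_3) + 2  [with V_5=4, V_3=14]  = 6

6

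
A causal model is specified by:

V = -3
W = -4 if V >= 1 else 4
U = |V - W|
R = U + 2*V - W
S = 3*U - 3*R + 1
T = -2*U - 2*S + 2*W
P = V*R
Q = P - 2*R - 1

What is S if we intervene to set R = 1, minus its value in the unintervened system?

-12

Intervening sets R = 1 and removes its equation (R = U + 2*V - W).
W = -4 if V >= 1 else 4  [with V=-3]  = 4
U = |V - W|  [with V=-3, W=4]  = 7
S = 3*U - 3*R + 1  [with U=7, R=1]  = 19
Without intervention: W = -4 if V >= 1 else 4  [with V=-3]  = 4; U = |V - W|  [with V=-3, W=4]  = 7; R = U + 2*V - W  [with U=7, V=-3, W=4]  = -3; S = 3*U - 3*R + 1  [with U=7, R=-3]  = 31.
Change = 19 − 31 = -12.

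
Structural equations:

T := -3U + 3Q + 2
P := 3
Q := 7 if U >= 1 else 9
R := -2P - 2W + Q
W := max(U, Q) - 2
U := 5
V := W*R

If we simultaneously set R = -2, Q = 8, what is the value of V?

The joint intervention fixes R = -2, Q = 8, removing each variable's own equation.
W = max(U, Q) - 2  [with U=5, Q=8]  = 6
V = W*R  [with W=6, R=-2]  = -12

-12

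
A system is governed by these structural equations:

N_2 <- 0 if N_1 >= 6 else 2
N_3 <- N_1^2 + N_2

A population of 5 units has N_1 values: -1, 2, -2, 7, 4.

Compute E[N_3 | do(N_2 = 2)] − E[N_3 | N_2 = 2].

8.55

Every unit gets N_2=2 under the intervention. N_3 values become 3, 6, 6, 51, 18; E[N_3|do(N_2=2)] = 16.8.
Observing N_2=2 restricts to units where N_2's equation naturally yields 2: N_1 ∈ {-1, 2, -2, 4}. In that subpopulation N_3 = 3, 6, 6, 18, mean 8.25.
Difference = 16.8 − 8.25 = 8.55.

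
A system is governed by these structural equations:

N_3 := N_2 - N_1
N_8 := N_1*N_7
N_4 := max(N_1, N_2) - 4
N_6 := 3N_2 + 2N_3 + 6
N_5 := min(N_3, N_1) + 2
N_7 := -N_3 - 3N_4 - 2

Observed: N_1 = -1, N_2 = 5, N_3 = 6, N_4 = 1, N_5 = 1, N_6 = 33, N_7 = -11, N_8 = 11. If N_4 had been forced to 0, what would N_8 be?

do(N_4=0) replaces the equation N_4 := max(N_1, N_2) - 4 with the constant N_4 = 0.
N_3 = N_2 - N_1  [with N_2=5, N_1=-1]  = 6
N_7 = -N_3 - 3N_4 - 2  [with N_3=6, N_4=0]  = -8
N_8 = N_1*N_7  [with N_1=-1, N_7=-8]  = 8

8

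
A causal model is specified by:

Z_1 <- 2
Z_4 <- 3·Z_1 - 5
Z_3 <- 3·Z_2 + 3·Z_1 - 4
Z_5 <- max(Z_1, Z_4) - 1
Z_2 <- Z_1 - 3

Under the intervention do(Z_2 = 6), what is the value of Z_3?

20

The intervention breaks the incoming arrows to Z_2: Z_2 <- Z_1 - 3 no longer applies, and Z_2 = 6.
Z_3 = 3·Z_2 + 3·Z_1 - 4  [with Z_2=6, Z_1=2]  = 20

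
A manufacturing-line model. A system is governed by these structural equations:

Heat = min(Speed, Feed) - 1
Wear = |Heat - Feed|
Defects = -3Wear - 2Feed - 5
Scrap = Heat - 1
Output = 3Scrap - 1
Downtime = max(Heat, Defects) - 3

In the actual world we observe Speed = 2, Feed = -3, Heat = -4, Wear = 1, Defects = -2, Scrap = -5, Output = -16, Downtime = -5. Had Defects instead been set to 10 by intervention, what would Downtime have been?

7

do(Defects=10) replaces the equation Defects = -3Wear - 2Feed - 5 with the constant Defects = 10.
Heat = min(Speed, Feed) - 1  [with Speed=2, Feed=-3]  = -4
Downtime = max(Heat, Defects) - 3  [with Heat=-4, Defects=10]  = 7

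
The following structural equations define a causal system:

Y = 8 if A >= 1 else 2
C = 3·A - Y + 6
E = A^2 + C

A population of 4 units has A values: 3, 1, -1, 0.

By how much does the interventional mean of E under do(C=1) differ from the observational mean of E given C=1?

1.75

Every unit gets C=1 under the intervention. E values become 10, 2, 2, 1; E[E|do(C=1)] = 3.75.
Observing C=1 restricts to units where C's equation naturally yields 1: A ∈ {1, -1}. In that subpopulation E = 2, 2, mean 2.
Difference = 3.75 − 2 = 1.75.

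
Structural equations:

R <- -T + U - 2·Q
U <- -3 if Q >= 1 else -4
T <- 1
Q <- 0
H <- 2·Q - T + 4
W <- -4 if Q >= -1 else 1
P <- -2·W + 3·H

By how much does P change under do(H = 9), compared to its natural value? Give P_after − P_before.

18

The intervention breaks the incoming arrows to H: H <- 2·Q - T + 4 no longer applies, and H = 9.
W = -4 if Q >= -1 else 1  [with Q=0]  = -4
P = -2·W + 3·H  [with W=-4, H=9]  = 35
Without intervention: H = 2·Q - T + 4  [with Q=0, T=1]  = 3; W = -4 if Q >= -1 else 1  [with Q=0]  = -4; P = -2·W + 3·H  [with W=-4, H=3]  = 17.
Change = 35 − 17 = 18.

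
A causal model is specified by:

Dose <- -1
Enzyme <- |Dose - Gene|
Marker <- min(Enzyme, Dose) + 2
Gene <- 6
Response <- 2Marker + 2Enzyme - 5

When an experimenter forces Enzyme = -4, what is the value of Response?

do(Enzyme=-4) replaces the equation Enzyme <- |Dose - Gene| with the constant Enzyme = -4.
Marker = min(Enzyme, Dose) + 2  [with Enzyme=-4, Dose=-1]  = -2
Response = 2Marker + 2Enzyme - 5  [with Marker=-2, Enzyme=-4]  = -17

-17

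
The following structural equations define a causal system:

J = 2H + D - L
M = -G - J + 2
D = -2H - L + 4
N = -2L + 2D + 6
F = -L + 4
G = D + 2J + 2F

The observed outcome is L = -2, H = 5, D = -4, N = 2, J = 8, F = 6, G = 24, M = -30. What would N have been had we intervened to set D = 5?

20

The intervention breaks the incoming arrows to D: D = -2H - L + 4 no longer applies, and D = 5.
N = -2L + 2D + 6  [with L=-2, D=5]  = 20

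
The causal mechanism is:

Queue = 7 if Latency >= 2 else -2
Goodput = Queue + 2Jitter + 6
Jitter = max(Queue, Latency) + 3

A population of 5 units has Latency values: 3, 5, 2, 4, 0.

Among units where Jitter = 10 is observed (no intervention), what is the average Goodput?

E[Goodput|Jitter=10] averages over only the 4 units with Jitter=10 (Latency = 3, 5, 2, 4): Goodput = 33, 33, 33, 33, mean 33.

33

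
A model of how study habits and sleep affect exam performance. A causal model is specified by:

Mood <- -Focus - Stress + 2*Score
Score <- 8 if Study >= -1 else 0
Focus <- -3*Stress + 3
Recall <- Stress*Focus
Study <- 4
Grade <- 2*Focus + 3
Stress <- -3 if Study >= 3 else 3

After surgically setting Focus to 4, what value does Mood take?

15

do(Focus=4) replaces the equation Focus <- -3*Stress + 3 with the constant Focus = 4.
Stress = -3 if Study >= 3 else 3  [with Study=4]  = -3
Score = 8 if Study >= -1 else 0  [with Study=4]  = 8
Mood = -Focus - Stress + 2*Score  [with Focus=4, Stress=-3, Score=8]  = 15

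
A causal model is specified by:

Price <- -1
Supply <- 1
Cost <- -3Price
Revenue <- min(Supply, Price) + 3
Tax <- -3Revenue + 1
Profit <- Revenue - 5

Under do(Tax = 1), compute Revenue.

2

The intervention breaks the incoming arrows to Tax: Tax <- -3Revenue + 1 no longer applies, and Tax = 1.
Since Revenue is not a descendant of the intervened variable, it is unaffected.
Revenue = min(Supply, Price) + 3  [with Supply=1, Price=-1]  = 2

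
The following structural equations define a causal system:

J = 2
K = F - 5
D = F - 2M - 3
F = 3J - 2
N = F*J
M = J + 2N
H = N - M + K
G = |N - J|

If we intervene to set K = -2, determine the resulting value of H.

-12

Intervening sets K = -2 and removes its equation (K = F - 5).
F = 3J - 2  [with J=2]  = 4
N = F*J  [with F=4, J=2]  = 8
M = J + 2N  [with J=2, N=8]  = 18
H = N - M + K  [with N=8, M=18, K=-2]  = -12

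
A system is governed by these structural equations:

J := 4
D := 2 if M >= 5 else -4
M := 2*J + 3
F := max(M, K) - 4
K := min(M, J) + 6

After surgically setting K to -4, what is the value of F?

The intervention breaks the incoming arrows to K: K := min(M, J) + 6 no longer applies, and K = -4.
M = 2*J + 3  [with J=4]  = 11
F = max(M, K) - 4  [with M=11, K=-4]  = 7

7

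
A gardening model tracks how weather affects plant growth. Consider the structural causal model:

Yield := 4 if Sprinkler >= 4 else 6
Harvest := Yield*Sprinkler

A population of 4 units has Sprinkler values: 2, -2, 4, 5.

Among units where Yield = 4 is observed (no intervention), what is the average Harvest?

E[Harvest|Yield=4] averages over only the 2 units with Yield=4 (Sprinkler = 4, 5): Harvest = 16, 20, mean 18.

18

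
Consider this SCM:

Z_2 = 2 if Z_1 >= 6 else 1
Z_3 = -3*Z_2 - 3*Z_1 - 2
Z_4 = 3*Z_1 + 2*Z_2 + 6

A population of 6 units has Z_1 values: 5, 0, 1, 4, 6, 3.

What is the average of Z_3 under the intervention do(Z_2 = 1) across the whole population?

Every unit gets Z_2=1 under the intervention. Z_3 values become -20, -5, -8, -17, -23, -14; E[Z_3|do(Z_2=1)] = -14.5.

-14.5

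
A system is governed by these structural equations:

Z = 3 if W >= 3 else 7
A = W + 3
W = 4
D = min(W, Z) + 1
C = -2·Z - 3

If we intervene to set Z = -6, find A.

7

Under do(Z=-6), the mechanism Z = 3 if W >= 3 else 7 is discarded; Z is fixed at -6.
Since A is not a descendant of the intervened variable, it is unaffected.
A = W + 3  [with W=4]  = 7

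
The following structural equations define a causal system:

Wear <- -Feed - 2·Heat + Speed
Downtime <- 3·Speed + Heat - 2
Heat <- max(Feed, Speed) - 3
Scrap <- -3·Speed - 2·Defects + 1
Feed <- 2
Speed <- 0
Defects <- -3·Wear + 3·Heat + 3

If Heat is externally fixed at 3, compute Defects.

36

do(Heat=3) replaces the equation Heat <- max(Feed, Speed) - 3 with the constant Heat = 3.
Wear = -Feed - 2·Heat + Speed  [with Feed=2, Heat=3, Speed=0]  = -8
Defects = -3·Wear + 3·Heat + 3  [with Wear=-8, Heat=3]  = 36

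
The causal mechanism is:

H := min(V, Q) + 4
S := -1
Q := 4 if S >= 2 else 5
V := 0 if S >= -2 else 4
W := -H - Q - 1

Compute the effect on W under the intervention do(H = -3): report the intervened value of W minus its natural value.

Intervening sets H = -3 and removes its equation (H := min(V, Q) + 4).
Q = 4 if S >= 2 else 5  [with S=-1]  = 5
W = -H - Q - 1  [with H=-3, Q=5]  = -3
Without intervention: V = 0 if S >= -2 else 4  [with S=-1]  = 0; Q = 4 if S >= 2 else 5  [with S=-1]  = 5; H = min(V, Q) + 4  [with V=0, Q=5]  = 4; W = -H - Q - 1  [with H=4, Q=5]  = -10.
Change = -3 − (-10) = 7.

7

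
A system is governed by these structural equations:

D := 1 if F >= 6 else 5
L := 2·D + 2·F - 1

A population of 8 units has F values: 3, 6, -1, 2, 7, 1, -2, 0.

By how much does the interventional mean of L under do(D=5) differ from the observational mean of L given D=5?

Every unit gets D=5 under the intervention. L values become 15, 21, 7, 13, 23, 11, 5, 9; E[L|do(D=5)] = 13.
E[L|D=5] averages over only the 6 units with D=5 (F = 3, -1, 2, 1, -2, 0): L = 15, 7, 13, 11, 5, 9, mean 10.
Difference = 13 − 10 = 3.

3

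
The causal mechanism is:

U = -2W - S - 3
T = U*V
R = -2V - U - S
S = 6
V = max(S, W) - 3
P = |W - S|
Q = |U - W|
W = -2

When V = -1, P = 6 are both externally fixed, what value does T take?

Under do(V = -1, P = 6), each intervened variable's structural equation is replaced by its fixed value.
U = -2W - S - 3  [with W=-2, S=6]  = -5
T = U*V  [with U=-5, V=-1]  = 5

5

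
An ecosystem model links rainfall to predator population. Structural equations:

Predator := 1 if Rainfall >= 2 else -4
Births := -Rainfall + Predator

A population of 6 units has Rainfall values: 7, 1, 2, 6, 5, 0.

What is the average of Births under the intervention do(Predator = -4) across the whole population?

Every unit gets Predator=-4 under the intervention. Births values become -11, -5, -6, -10, -9, -4; E[Births|do(Predator=-4)] = -7.5.

-7.5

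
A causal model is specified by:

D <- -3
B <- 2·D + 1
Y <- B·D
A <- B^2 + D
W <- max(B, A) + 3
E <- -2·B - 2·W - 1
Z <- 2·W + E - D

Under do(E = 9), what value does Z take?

62

Intervening sets E = 9 and removes its equation (E <- -2·B - 2·W - 1).
B = 2·D + 1  [with D=-3]  = -5
A = B^2 + D  [with B=-5, D=-3]  = 22
W = max(B, A) + 3  [with B=-5, A=22]  = 25
Z = 2·W + E - D  [with W=25, E=9, D=-3]  = 62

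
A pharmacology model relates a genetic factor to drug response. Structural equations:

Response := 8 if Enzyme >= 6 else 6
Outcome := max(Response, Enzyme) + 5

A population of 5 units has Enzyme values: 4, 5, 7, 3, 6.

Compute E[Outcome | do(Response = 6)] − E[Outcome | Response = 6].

0.2

Every unit gets Response=6 under the intervention. Outcome values become 11, 11, 12, 11, 11; E[Outcome|do(Response=6)] = 11.2.
E[Outcome|Response=6] averages over only the 3 units with Response=6 (Enzyme = 4, 5, 3): Outcome = 11, 11, 11, mean 11.
Difference = 11.2 − 11 = 0.2.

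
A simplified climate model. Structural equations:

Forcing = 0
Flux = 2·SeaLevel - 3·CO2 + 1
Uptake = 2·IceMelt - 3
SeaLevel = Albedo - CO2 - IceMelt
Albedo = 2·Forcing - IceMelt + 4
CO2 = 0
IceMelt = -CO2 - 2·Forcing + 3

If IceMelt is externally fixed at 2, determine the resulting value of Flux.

The intervention breaks the incoming arrows to IceMelt: IceMelt = -CO2 - 2·Forcing + 3 no longer applies, and IceMelt = 2.
Albedo = 2·Forcing - IceMelt + 4  [with Forcing=0, IceMelt=2]  = 2
SeaLevel = Albedo - CO2 - IceMelt  [with Albedo=2, CO2=0, IceMelt=2]  = 0
Flux = 2·SeaLevel - 3·CO2 + 1  [with SeaLevel=0, CO2=0]  = 1

1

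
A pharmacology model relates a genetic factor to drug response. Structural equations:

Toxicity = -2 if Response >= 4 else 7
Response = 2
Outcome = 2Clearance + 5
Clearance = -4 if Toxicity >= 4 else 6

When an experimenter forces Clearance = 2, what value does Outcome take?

The intervention breaks the incoming arrows to Clearance: Clearance = -4 if Toxicity >= 4 else 6 no longer applies, and Clearance = 2.
Outcome = 2Clearance + 5  [with Clearance=2]  = 9

9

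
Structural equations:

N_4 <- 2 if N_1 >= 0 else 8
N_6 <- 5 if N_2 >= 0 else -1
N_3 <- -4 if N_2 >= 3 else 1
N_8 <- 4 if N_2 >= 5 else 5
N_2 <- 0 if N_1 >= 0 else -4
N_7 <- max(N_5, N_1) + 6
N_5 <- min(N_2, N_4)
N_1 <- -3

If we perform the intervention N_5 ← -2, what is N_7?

Under do(N_5=-2), the mechanism N_5 <- min(N_2, N_4) is discarded; N_5 is fixed at -2.
N_7 = max(N_5, N_1) + 6  [with N_5=-2, N_1=-3]  = 4

4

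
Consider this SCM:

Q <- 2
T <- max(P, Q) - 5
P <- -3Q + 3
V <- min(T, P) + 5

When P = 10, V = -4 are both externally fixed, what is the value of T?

5

The joint intervention fixes P = 10, V = -4, removing each variable's own equation.
T = max(P, Q) - 5  [with P=10, Q=2]  = 5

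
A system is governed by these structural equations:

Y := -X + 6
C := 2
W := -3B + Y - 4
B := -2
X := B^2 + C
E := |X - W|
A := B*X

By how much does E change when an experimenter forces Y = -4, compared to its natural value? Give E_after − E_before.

Under do(Y=-4), the mechanism Y := -X + 6 is discarded; Y is fixed at -4.
X = B^2 + C  [with B=-2, C=2]  = 6
W = -3B + Y - 4  [with B=-2, Y=-4]  = -2
E = |X - W|  [with X=6, W=-2]  = 8
Without intervention: X = B^2 + C  [with B=-2, C=2]  = 6; Y = -X + 6  [with X=6]  = 0; W = -3B + Y - 4  [with B=-2, Y=0]  = 2; E = |X - W|  [with X=6, W=2]  = 4.
Change = 8 − 4 = 4.

4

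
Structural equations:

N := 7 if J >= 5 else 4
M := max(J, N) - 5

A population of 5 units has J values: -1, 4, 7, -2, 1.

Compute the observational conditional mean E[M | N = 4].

-1

Observing N=4 restricts to units where N's equation naturally yields 4: J ∈ {-1, 4, -2, 1}. In that subpopulation M = -1, -1, -1, -1, mean -1.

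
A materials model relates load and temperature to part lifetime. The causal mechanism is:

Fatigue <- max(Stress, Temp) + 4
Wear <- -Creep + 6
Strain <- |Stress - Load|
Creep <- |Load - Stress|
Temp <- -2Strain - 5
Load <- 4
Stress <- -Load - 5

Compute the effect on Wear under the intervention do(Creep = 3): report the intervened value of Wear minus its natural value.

10

The intervention breaks the incoming arrows to Creep: Creep <- |Load - Stress| no longer applies, and Creep = 3.
Wear = -Creep + 6  [with Creep=3]  = 3
Without intervention: Stress = -Load - 5  [with Load=4]  = -9; Creep = |Load - Stress|  [with Load=4, Stress=-9]  = 13; Wear = -Creep + 6  [with Creep=13]  = -7.
Change = 3 − (-7) = 10.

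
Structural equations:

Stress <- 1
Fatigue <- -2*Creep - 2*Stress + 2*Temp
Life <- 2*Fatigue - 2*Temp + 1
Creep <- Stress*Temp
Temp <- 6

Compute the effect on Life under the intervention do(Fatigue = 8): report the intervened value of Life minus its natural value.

20

Intervening sets Fatigue = 8 and removes its equation (Fatigue <- -2*Creep - 2*Stress + 2*Temp).
Life = 2*Fatigue - 2*Temp + 1  [with Fatigue=8, Temp=6]  = 5
Without intervention: Creep = Stress*Temp  [with Stress=1, Temp=6]  = 6; Fatigue = -2*Creep - 2*Stress + 2*Temp  [with Creep=6, Stress=1, Temp=6]  = -2; Life = 2*Fatigue - 2*Temp + 1  [with Fatigue=-2, Temp=6]  = -15.
Change = 5 − (-15) = 20.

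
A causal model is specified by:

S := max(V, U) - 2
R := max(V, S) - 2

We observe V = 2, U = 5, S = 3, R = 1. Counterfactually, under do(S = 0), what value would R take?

0

The intervention breaks the incoming arrows to S: S := max(V, U) - 2 no longer applies, and S = 0.
R = max(V, S) - 2  [with V=2, S=0]  = 0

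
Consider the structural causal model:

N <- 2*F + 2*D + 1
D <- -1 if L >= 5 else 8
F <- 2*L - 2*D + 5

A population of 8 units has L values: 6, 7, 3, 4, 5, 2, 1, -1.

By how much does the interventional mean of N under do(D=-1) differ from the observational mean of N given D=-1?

-10.5

Under do(D=-1), D's equation is replaced by D=-1 for every unit. Per-unit N: 37, 41, 25, 29, 33, 21, 17, 9. Mean = 26.5.
Conditioning on D=-1 selects the 3 unit(s) with L ∈ {6, 7, 5}. Their N values: 37, 41, 33. Mean = 37.
Difference = 26.5 − 37 = -10.5.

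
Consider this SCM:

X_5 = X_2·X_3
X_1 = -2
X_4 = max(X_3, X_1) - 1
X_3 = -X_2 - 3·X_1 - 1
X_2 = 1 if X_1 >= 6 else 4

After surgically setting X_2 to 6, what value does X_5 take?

do(X_2=6) replaces the equation X_2 = 1 if X_1 >= 6 else 4 with the constant X_2 = 6.
X_3 = -X_2 - 3·X_1 - 1  [with X_2=6, X_1=-2]  = -1
X_5 = X_2·X_3  [with X_2=6, X_3=-1]  = -6

-6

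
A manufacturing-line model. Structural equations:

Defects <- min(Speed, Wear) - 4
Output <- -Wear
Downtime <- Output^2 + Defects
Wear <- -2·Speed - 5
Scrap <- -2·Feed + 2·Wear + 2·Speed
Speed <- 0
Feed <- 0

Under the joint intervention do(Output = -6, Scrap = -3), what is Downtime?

27

Setting Output = -6, Scrap = -3 by intervention discards those variables' equations.
Wear = -2·Speed - 5  [with Speed=0]  = -5
Defects = min(Speed, Wear) - 4  [with Speed=0, Wear=-5]  = -9
Downtime = Output^2 + Defects  [with Output=-6, Defects=-9]  = 27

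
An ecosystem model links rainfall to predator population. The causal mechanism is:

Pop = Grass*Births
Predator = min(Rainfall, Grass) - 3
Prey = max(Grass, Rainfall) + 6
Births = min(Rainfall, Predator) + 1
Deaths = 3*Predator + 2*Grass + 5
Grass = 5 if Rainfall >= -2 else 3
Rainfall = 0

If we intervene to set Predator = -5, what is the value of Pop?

-20

The intervention breaks the incoming arrows to Predator: Predator = min(Rainfall, Grass) - 3 no longer applies, and Predator = -5.
Grass = 5 if Rainfall >= -2 else 3  [with Rainfall=0]  = 5
Births = min(Rainfall, Predator) + 1  [with Rainfall=0, Predator=-5]  = -4
Pop = Grass*Births  [with Grass=5, Births=-4]  = -20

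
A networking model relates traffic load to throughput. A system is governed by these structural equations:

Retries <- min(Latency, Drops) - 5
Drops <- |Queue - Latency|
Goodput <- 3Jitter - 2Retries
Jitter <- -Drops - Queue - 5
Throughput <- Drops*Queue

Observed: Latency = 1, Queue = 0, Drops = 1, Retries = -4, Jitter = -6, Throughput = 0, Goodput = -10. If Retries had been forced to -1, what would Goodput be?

-16

The intervention breaks the incoming arrows to Retries: Retries <- min(Latency, Drops) - 5 no longer applies, and Retries = -1.
Drops = |Queue - Latency|  [with Queue=0, Latency=1]  = 1
Jitter = -Drops - Queue - 5  [with Drops=1, Queue=0]  = -6
Goodput = 3Jitter - 2Retries  [with Jitter=-6, Retries=-1]  = -16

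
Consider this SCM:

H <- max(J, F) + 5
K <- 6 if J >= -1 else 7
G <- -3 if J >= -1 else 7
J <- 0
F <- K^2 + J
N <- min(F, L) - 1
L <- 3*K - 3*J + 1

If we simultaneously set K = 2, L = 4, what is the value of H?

9

The joint intervention fixes K = 2, L = 4, removing each variable's own equation.
F = K^2 + J  [with K=2, J=0]  = 4
H = max(J, F) + 5  [with J=0, F=4]  = 9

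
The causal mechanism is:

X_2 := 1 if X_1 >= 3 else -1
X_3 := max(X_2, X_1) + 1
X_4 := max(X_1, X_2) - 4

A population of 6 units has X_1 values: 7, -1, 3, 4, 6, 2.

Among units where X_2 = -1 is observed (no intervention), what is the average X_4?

-3.5

E[X_4|X_2=-1] averages over only the 2 units with X_2=-1 (X_1 = -1, 2): X_4 = -5, -2, mean -3.5.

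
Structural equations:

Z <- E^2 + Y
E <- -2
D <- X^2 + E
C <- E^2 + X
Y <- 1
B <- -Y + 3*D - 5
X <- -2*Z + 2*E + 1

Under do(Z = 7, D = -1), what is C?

Under do(Z = 7, D = -1), each intervened variable's structural equation is replaced by its fixed value.
X = -2*Z + 2*E + 1  [with Z=7, E=-2]  = -17
C = E^2 + X  [with E=-2, X=-17]  = -13

-13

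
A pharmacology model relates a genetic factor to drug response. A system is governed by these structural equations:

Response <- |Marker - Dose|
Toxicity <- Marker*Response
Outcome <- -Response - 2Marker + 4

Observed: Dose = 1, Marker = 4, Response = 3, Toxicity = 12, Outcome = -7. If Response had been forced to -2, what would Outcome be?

-2

do(Response=-2) replaces the equation Response <- |Marker - Dose| with the constant Response = -2.
Outcome = -Response - 2Marker + 4  [with Response=-2, Marker=4]  = -2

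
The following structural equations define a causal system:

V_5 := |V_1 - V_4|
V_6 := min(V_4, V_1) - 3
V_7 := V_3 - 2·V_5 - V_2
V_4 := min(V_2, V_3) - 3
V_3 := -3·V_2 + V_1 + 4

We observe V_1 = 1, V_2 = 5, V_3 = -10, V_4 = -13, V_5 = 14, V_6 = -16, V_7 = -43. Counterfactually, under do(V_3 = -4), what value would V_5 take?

8

do(V_3=-4) replaces the equation V_3 := -3·V_2 + V_1 + 4 with the constant V_3 = -4.
V_4 = min(V_2, V_3) - 3  [with V_2=5, V_3=-4]  = -7
V_5 = |V_1 - V_4|  [with V_1=1, V_4=-7]  = 8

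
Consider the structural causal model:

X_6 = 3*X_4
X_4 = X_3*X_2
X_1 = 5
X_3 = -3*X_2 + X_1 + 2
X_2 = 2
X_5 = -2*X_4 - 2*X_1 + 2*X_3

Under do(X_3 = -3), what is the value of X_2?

2

Under do(X_3=-3), the mechanism X_3 = -3*X_2 + X_1 + 2 is discarded; X_3 is fixed at -3.
Since X_2 is not a descendant of the intervened variable, it is unaffected.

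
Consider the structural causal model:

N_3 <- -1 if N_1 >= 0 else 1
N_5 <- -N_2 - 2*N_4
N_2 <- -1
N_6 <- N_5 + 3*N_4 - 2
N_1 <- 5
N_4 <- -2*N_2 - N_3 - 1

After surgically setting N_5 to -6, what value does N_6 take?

-2

The intervention breaks the incoming arrows to N_5: N_5 <- -N_2 - 2*N_4 no longer applies, and N_5 = -6.
N_3 = -1 if N_1 >= 0 else 1  [with N_1=5]  = -1
N_4 = -2*N_2 - N_3 - 1  [with N_2=-1, N_3=-1]  = 2
N_6 = N_5 + 3*N_4 - 2  [with N_5=-6, N_4=2]  = -2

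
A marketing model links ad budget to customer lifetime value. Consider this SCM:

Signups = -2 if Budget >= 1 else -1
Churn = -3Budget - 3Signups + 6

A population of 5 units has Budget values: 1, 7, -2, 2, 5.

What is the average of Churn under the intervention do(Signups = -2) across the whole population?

The intervention sets Signups=-2 in all 5 units regardless of Budget. Recomputing Churn per unit gives 9, -9, 18, 6, -3; average 4.2.

4.2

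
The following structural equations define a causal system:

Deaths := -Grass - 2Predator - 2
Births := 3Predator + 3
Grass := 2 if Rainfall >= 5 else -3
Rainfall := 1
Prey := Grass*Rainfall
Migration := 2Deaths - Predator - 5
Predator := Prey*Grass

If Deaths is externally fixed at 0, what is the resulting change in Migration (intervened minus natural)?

Intervening sets Deaths = 0 and removes its equation (Deaths := -Grass - 2Predator - 2).
Grass = 2 if Rainfall >= 5 else -3  [with Rainfall=1]  = -3
Prey = Grass*Rainfall  [with Grass=-3, Rainfall=1]  = -3
Predator = Prey*Grass  [with Prey=-3, Grass=-3]  = 9
Migration = 2Deaths - Predator - 5  [with Deaths=0, Predator=9]  = -14
Without intervention: Grass = 2 if Rainfall >= 5 else -3  [with Rainfall=1]  = -3; Prey = Grass*Rainfall  [with Grass=-3, Rainfall=1]  = -3; Predator = Prey*Grass  [with Prey=-3, Grass=-3]  = 9; Deaths = -Grass - 2Predator - 2  [with Grass=-3, Predator=9]  = -17; Migration = 2Deaths - Predator - 5  [with Deaths=-17, Predator=9]  = -48.
Change = -14 − (-48) = 34.

34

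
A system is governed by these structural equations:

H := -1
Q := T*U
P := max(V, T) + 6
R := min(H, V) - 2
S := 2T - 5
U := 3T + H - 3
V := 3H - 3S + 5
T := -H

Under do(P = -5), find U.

-1

Intervening sets P = -5 and removes its equation (P := max(V, T) + 6).
U is not downstream of the intervention, so its value is determined by the original equations.
T = -H  [with H=-1]  = 1
U = 3T + H - 3  [with T=1, H=-1]  = -1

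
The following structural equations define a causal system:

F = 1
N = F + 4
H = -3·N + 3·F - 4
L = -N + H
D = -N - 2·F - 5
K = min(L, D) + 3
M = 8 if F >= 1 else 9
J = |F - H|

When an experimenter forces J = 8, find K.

The intervention breaks the incoming arrows to J: J = |F - H| no longer applies, and J = 8.
K is not downstream of the intervention, so its value is determined by the original equations.
N = F + 4  [with F=1]  = 5
H = -3·N + 3·F - 4  [with N=5, F=1]  = -16
L = -N + H  [with N=5, H=-16]  = -21
D = -N - 2·F - 5  [with N=5, F=1]  = -12
K = min(L, D) + 3  [with L=-21, D=-12]  = -18

-18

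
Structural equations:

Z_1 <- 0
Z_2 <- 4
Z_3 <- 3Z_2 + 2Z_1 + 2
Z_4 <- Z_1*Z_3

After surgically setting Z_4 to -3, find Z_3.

14

Under do(Z_4=-3), the mechanism Z_4 <- Z_1*Z_3 is discarded; Z_4 is fixed at -3.
Since Z_3 is not a descendant of the intervened variable, it is unaffected.
Z_3 = 3Z_2 + 2Z_1 + 2  [with Z_2=4, Z_1=0]  = 14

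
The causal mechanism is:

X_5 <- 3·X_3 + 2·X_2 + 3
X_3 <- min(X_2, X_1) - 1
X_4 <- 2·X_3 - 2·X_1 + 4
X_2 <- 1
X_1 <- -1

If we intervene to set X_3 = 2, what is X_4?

10

The intervention breaks the incoming arrows to X_3: X_3 <- min(X_2, X_1) - 1 no longer applies, and X_3 = 2.
X_4 = 2·X_3 - 2·X_1 + 4  [with X_3=2, X_1=-1]  = 10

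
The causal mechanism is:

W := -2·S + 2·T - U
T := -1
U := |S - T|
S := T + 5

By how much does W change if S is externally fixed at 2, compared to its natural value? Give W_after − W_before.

6

Under do(S=2), the mechanism S := T + 5 is discarded; S is fixed at 2.
U = |S - T|  [with S=2, T=-1]  = 3
W = -2·S + 2·T - U  [with S=2, T=-1, U=3]  = -9
Without intervention: S = T + 5  [with T=-1]  = 4; U = |S - T|  [with S=4, T=-1]  = 5; W = -2·S + 2·T - U  [with S=4, T=-1, U=5]  = -15.
Change = -9 − (-15) = 6.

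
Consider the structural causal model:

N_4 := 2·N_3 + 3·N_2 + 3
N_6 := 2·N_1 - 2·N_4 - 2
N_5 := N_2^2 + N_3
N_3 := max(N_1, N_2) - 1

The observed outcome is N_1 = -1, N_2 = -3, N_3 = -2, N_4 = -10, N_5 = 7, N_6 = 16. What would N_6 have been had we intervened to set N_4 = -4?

Under do(N_4=-4), the mechanism N_4 := 2·N_3 + 3·N_2 + 3 is discarded; N_4 is fixed at -4.
N_6 = 2·N_1 - 2·N_4 - 2  [with N_1=-1, N_4=-4]  = 4

4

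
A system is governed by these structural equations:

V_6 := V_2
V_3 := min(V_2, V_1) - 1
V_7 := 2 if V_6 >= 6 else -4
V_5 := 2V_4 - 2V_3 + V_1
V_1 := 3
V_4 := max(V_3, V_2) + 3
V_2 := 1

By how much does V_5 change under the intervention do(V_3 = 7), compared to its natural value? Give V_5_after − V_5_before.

-2

do(V_3=7) replaces the equation V_3 := min(V_2, V_1) - 1 with the constant V_3 = 7.
V_4 = max(V_3, V_2) + 3  [with V_3=7, V_2=1]  = 10
V_5 = 2V_4 - 2V_3 + V_1  [with V_4=10, V_3=7, V_1=3]  = 9
Without intervention: V_3 = min(V_2, V_1) - 1  [with V_2=1, V_1=3]  = 0; V_4 = max(V_3, V_2) + 3  [with V_3=0, V_2=1]  = 4; V_5 = 2V_4 - 2V_3 + V_1  [with V_4=4, V_3=0, V_1=3]  = 11.
Change = 9 − 11 = -2.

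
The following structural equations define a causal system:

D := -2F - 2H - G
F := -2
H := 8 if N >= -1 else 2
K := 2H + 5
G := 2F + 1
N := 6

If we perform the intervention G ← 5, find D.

-17

Intervening sets G = 5 and removes its equation (G := 2F + 1).
H = 8 if N >= -1 else 2  [with N=6]  = 8
D = -2F - 2H - G  [with F=-2, H=8, G=5]  = -17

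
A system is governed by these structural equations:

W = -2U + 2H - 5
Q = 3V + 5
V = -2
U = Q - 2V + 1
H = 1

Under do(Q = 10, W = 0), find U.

The joint intervention fixes Q = 10, W = 0, removing each variable's own equation.
U = Q - 2V + 1  [with Q=10, V=-2]  = 15

15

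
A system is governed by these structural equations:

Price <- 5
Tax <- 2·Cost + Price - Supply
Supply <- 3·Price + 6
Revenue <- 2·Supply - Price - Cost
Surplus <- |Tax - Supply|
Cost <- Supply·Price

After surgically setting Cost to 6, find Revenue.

The intervention breaks the incoming arrows to Cost: Cost <- Supply·Price no longer applies, and Cost = 6.
Supply = 3·Price + 6  [with Price=5]  = 21
Revenue = 2·Supply - Price - Cost  [with Supply=21, Price=5, Cost=6]  = 31

31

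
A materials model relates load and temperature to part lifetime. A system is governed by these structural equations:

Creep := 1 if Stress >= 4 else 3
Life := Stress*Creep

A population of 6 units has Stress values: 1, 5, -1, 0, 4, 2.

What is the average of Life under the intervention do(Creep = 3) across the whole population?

Every unit gets Creep=3 under the intervention. Life values become 3, 15, -3, 0, 12, 6; E[Life|do(Creep=3)] = 5.5.

5.5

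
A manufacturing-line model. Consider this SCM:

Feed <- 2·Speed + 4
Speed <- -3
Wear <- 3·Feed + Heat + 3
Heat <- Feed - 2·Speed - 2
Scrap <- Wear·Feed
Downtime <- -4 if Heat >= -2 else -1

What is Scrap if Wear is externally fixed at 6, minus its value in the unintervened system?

-14

Intervening sets Wear = 6 and removes its equation (Wear <- 3·Feed + Heat + 3).
Feed = 2·Speed + 4  [with Speed=-3]  = -2
Scrap = Wear·Feed  [with Wear=6, Feed=-2]  = -12
Without intervention: Feed = 2·Speed + 4  [with Speed=-3]  = -2; Heat = Feed - 2·Speed - 2  [with Feed=-2, Speed=-3]  = 2; Wear = 3·Feed + Heat + 3  [with Feed=-2, Heat=2]  = -1; Scrap = Wear·Feed  [with Wear=-1, Feed=-2]  = 2.
Change = -12 − 2 = -14.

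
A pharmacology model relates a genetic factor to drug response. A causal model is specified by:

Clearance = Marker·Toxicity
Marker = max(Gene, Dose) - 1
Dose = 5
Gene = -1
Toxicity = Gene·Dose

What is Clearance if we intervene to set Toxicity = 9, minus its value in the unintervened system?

56

Intervening sets Toxicity = 9 and removes its equation (Toxicity = Gene·Dose).
Marker = max(Gene, Dose) - 1  [with Gene=-1, Dose=5]  = 4
Clearance = Marker·Toxicity  [with Marker=4, Toxicity=9]  = 36
Without intervention: Marker = max(Gene, Dose) - 1  [with Gene=-1, Dose=5]  = 4; Toxicity = Gene·Dose  [with Gene=-1, Dose=5]  = -5; Clearance = Marker·Toxicity  [with Marker=4, Toxicity=-5]  = -20.
Change = 36 − (-20) = 56.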